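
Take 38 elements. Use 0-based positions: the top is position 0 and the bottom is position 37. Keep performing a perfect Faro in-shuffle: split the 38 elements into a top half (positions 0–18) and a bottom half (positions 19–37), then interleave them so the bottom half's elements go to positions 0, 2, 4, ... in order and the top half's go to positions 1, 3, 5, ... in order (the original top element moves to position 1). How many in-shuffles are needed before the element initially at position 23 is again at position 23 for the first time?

Follow position 23 under repeated in-shuffles:
23 → 8 → 17 → 35 → 32 → 26 → 14 → 29 → 20 → 2 → 5 → 11 → 23
It first returns after 12 in-shuffles.

12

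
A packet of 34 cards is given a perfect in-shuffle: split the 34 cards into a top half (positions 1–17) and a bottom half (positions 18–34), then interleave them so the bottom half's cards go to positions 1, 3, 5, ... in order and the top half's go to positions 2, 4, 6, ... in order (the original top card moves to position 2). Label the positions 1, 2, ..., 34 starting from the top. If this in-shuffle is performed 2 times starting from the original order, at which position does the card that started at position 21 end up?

14

Track the card's position through each in-shuffle:
21 → 7 → 14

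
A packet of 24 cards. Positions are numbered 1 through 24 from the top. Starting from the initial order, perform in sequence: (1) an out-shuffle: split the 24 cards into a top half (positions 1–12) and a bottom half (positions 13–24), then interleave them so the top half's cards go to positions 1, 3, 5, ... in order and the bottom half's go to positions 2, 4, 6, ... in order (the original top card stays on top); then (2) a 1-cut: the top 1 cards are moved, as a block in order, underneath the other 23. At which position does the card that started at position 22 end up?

Track the card from position 22 forward through each operation:
  after op 1 (out-shuffle): 22 → 20
  after op 2 (cut 1): 20 → 19

19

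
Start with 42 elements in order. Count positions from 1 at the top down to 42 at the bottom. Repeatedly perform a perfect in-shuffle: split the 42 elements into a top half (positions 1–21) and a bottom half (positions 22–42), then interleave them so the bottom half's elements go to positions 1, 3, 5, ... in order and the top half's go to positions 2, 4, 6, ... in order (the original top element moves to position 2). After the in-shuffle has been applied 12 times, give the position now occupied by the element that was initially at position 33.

Track the element's position through each in-shuffle:
33 → 23 → 3 → 6 → 12 → 24 → 5 → 10 → 20 → 40 → 37 → 31 → 19

19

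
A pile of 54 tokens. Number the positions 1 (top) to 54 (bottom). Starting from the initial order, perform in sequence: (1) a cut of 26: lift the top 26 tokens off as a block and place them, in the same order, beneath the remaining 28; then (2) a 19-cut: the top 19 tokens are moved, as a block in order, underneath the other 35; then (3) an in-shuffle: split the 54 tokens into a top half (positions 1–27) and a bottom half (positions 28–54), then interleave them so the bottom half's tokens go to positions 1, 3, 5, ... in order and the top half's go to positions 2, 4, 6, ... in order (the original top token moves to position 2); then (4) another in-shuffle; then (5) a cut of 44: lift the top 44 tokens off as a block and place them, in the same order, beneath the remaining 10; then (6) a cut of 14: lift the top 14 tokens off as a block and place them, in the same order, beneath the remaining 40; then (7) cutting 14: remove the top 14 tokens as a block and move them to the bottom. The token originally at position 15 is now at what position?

23

Track the token from position 15 forward through each operation:
  after op 1 (cut 26): 15 → 43
  after op 2 (cut 19): 43 → 24
  after op 3 (in-shuffle): 24 → 48
  after op 4 (in-shuffle): 48 → 41
  after op 5 (cut 44): 41 → 51
  after op 6 (cut 14): 51 → 37
  after op 7 (cut 14): 37 → 23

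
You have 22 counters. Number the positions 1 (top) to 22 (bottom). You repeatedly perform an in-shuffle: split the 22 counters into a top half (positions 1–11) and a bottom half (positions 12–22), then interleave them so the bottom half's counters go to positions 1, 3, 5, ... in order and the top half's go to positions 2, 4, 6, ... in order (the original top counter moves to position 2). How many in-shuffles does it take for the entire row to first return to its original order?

The in-shuffle permutes the 22 positions with cycle lengths [11, 11].
Every counter is home exactly when every cycle has completed a whole number of laps, i.e. after lcm(11) = 11 in-shuffles.

11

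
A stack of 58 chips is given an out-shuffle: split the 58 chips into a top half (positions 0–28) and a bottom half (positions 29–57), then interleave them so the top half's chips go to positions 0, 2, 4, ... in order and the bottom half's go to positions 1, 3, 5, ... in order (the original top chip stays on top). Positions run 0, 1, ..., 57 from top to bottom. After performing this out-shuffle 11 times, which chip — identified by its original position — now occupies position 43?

Work backwards from position 43, undoing one out-shuffle at a time:
43 ← 50 ← 25 ← 41 ← 49 ← 53 ← 55 ← 56 ← 28 ← 14 ← 7 ← 32
So the chip now at position 43 started at position 32.

32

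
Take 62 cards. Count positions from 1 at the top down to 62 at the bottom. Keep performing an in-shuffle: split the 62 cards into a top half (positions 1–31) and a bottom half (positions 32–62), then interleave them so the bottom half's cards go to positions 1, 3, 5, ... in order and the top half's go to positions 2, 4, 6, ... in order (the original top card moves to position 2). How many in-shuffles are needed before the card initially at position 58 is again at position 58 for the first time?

Follow position 58 under repeated in-shuffles:
58 → 53 → 43 → 23 → 46 → 29 → 58
It first returns after 6 in-shuffles.

6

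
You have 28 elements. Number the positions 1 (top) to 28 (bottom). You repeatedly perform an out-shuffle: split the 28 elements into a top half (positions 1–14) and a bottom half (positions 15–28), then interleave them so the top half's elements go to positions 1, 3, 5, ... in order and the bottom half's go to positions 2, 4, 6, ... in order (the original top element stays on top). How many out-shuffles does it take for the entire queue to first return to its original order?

18

The out-shuffle permutes the 28 positions with cycle lengths [1, 1, 2, 6, 18].
Every element is home exactly when every cycle has completed a whole number of laps, i.e. after lcm(1, 2, 6, 18) = 18 out-shuffles.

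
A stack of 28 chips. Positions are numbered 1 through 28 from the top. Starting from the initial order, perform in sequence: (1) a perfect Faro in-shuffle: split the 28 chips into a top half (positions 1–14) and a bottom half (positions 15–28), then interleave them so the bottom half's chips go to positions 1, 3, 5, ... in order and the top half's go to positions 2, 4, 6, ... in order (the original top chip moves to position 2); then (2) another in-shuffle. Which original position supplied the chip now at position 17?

26

Undo the operations in reverse order, starting from position 17:
  undo op 2 (in-shuffle, from bottom half): 17 ← 23
  undo op 1 (in-shuffle, from bottom half): 23 ← 26
So the chip at position 17 came from original position 26.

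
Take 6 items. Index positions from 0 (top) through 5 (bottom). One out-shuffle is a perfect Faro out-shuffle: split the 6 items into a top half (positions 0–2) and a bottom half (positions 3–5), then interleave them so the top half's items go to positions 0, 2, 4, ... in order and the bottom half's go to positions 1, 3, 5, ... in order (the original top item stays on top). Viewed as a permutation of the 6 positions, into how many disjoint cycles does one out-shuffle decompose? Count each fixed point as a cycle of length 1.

Trace each unvisited position around until it returns:
(0) (1 2 4 3) (5)
3 cycles in total.

3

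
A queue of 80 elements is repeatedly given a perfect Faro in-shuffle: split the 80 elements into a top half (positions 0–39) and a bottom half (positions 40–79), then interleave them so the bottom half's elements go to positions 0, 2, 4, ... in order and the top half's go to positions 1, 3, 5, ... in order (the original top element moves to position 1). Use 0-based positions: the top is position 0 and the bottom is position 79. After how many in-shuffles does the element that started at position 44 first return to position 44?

Follow position 44 under repeated in-shuffles:
44 → 8 → 17 → 35 → 71 → 62 → 44
It first returns after 6 in-shuffles.

6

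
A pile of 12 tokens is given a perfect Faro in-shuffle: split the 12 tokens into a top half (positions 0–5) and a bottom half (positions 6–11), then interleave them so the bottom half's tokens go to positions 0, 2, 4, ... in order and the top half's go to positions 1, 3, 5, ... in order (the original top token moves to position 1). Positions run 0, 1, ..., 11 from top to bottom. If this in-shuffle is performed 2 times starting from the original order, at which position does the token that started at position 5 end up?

10

Track the token's position through each in-shuffle:
5 → 11 → 10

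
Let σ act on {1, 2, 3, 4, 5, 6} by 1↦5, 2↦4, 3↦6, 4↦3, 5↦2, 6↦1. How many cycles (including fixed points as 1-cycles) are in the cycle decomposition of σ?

1

Cycle decomposition: (1 5 2 4 3 6).
1 cycle.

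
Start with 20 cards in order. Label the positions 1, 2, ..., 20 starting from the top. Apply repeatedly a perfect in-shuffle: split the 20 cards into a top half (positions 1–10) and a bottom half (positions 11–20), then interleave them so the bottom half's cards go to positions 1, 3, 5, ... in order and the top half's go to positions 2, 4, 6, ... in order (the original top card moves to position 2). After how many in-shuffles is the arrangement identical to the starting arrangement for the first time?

6

The in-shuffle permutes the 20 positions with cycle lengths [2, 3, 3, 6, 6].
Every card is home exactly when every cycle has completed a whole number of laps, i.e. after lcm(2, 3, 6) = 6 in-shuffles.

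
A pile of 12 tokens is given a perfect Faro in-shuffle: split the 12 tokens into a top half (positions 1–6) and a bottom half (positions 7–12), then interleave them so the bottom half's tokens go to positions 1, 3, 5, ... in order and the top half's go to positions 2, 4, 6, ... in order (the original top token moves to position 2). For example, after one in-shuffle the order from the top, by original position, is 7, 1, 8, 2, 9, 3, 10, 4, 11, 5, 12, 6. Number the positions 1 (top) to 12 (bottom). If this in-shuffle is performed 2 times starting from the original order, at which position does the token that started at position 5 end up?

7

Track the token's position through each in-shuffle:
5 → 10 → 7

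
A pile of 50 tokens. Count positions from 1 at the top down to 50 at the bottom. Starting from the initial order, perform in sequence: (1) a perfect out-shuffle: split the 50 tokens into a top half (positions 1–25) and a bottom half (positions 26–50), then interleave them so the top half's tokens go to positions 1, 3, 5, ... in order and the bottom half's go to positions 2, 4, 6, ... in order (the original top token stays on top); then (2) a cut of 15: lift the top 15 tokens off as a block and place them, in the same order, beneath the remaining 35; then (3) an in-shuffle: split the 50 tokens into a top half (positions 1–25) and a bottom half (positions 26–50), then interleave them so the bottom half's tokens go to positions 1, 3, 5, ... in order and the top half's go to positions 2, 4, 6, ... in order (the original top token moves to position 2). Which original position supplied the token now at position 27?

27

Undo the operations in reverse order, starting from position 27:
  undo op 3 (in-shuffle, from bottom half): 27 ← 39
  undo op 2 (cut 15): 39 ← 4
  undo op 1 (out-shuffle, from bottom half): 4 ← 27
So the token at position 27 came from original position 27.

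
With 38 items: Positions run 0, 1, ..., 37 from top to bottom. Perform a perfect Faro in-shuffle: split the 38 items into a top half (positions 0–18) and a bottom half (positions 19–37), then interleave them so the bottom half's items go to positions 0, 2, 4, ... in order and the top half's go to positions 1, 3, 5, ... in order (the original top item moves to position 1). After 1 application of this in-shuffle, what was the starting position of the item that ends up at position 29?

14

Work backwards from position 29, undoing one in-shuffle at a time:
29 ← 14
So the item now at position 29 started at position 14.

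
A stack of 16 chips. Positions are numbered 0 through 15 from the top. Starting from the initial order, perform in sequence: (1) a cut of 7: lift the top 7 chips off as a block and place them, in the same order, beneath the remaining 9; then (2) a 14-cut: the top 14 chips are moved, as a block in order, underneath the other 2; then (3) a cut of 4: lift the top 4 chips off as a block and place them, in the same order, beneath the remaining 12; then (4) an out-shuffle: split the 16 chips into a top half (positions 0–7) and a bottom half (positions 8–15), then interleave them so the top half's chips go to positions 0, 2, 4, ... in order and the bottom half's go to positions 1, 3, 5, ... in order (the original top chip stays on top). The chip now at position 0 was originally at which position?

Undo the operations in reverse order, starting from position 0:
  undo op 4 (out-shuffle, from top half): 0 ← 0
  undo op 3 (cut 4): 0 ← 4
  undo op 2 (cut 14): 4 ← 2
  undo op 1 (cut 7): 2 ← 9
So the chip at position 0 came from original position 9.

9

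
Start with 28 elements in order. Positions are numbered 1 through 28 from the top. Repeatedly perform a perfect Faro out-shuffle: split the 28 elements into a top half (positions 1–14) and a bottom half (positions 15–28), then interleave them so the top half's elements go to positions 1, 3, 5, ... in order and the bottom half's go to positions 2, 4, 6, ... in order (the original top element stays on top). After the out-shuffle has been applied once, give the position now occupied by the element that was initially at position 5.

9

Track the element's position through each out-shuffle:
5 → 9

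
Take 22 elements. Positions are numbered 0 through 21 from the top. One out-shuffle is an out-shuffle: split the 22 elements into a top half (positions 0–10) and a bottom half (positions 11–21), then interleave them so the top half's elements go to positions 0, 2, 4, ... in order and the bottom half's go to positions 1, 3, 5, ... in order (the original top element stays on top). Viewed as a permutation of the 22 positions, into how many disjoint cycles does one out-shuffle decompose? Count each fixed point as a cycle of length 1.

Trace each unvisited position around until it returns:
(0) (1 2 4 8 16 11) (3 6 12) (5 10 20 19 17 13) (7 14) (9 18 15) (21)
7 cycles in total.

7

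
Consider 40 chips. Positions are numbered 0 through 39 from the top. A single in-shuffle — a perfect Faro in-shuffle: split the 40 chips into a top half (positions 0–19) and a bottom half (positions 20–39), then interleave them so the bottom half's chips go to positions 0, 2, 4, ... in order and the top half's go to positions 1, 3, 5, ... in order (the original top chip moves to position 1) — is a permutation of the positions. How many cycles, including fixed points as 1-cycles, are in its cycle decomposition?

Trace each unvisited position around until it returns:
(0 1 3 7 15 31 ... len 20) (2 5 11 23 6 13 ... len 20)
2 cycles in total.

2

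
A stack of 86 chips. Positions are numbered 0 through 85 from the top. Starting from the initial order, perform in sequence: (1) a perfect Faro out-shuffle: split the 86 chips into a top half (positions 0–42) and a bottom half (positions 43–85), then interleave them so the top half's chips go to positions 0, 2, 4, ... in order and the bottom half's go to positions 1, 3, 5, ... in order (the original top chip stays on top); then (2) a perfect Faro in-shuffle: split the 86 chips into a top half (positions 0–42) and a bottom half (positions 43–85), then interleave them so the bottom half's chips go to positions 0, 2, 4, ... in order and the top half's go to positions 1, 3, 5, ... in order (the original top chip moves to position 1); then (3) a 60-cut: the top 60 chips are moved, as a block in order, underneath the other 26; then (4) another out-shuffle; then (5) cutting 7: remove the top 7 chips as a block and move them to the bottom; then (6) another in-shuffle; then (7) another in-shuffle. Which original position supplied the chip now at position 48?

Undo the operations in reverse order, starting from position 48:
  undo op 7 (in-shuffle, from bottom half): 48 ← 67
  undo op 6 (in-shuffle, from top half): 67 ← 33
  undo op 5 (cut 7): 33 ← 40
  undo op 4 (out-shuffle, from top half): 40 ← 20
  undo op 3 (cut 60): 20 ← 80
  undo op 2 (in-shuffle, from bottom half): 80 ← 83
  undo op 1 (out-shuffle, from bottom half): 83 ← 84
So the chip at position 48 came from original position 84.

84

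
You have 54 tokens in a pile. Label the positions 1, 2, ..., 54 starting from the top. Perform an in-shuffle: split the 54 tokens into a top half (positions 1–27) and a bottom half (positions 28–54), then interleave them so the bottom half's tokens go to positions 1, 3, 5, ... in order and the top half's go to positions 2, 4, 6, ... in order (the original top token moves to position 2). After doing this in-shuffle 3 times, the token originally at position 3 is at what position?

Track the token's position through each in-shuffle:
3 → 6 → 12 → 24

24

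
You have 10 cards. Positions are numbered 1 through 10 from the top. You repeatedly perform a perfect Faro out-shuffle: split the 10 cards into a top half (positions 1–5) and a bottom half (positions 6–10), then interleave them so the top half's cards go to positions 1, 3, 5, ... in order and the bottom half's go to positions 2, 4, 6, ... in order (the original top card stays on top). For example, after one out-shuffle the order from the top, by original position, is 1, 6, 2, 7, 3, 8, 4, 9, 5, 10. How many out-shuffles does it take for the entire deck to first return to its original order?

The out-shuffle permutes the 10 positions with cycle lengths [1, 1, 2, 6].
Every card is home exactly when every cycle has completed a whole number of laps, i.e. after lcm(1, 2, 6) = 6 out-shuffles.

6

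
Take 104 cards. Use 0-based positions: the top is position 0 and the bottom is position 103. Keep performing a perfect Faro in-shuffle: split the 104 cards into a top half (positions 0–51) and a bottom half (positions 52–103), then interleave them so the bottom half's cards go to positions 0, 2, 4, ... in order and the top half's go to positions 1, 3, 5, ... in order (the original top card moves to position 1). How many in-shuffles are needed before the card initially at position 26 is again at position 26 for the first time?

Follow position 26 under repeated in-shuffles:
26 → 53 → 2 → 5 → 11 → 23 → 47 → 95 → 86 → 68 → 32 → 65 → 26
It first returns after 12 in-shuffles.

12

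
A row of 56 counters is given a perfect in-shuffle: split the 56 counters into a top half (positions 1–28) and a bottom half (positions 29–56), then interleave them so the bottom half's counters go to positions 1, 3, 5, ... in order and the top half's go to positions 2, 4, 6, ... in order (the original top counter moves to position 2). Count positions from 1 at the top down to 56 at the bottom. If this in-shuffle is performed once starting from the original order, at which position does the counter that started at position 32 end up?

Track the counter's position through each in-shuffle:
32 → 7

7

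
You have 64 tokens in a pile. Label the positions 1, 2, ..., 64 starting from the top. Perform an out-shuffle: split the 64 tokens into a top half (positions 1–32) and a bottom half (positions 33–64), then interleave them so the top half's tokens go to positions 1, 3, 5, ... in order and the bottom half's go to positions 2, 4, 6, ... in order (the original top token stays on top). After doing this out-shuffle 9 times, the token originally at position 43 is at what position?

22

Track the token's position through each out-shuffle:
43 → 22 → 43 → 22 → 43 → 22 → 43 → 22 → 43 → 22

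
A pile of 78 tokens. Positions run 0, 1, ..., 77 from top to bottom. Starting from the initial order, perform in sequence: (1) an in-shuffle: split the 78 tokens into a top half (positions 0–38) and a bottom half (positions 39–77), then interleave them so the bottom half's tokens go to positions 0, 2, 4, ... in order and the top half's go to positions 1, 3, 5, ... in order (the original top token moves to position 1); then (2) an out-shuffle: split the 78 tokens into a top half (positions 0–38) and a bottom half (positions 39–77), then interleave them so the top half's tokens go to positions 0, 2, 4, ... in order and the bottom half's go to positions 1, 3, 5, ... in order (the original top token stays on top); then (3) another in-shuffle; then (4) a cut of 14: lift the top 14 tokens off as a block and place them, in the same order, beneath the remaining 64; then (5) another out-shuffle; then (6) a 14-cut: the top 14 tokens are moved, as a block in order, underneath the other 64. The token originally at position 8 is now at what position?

Track the token from position 8 forward through each operation:
  after op 1 (in-shuffle): 8 → 17
  after op 2 (out-shuffle): 17 → 34
  after op 3 (in-shuffle): 34 → 69
  after op 4 (cut 14): 69 → 55
  after op 5 (out-shuffle): 55 → 33
  after op 6 (cut 14): 33 → 19

19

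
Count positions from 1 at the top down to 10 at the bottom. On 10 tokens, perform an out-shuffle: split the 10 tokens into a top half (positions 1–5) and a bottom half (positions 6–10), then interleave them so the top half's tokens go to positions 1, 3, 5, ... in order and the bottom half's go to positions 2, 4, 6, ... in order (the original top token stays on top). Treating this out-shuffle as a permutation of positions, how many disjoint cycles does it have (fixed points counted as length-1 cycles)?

Trace each unvisited position around until it returns:
(1) (2 3 5 9 8 6) (4 7) (10)
4 cycles in total.

4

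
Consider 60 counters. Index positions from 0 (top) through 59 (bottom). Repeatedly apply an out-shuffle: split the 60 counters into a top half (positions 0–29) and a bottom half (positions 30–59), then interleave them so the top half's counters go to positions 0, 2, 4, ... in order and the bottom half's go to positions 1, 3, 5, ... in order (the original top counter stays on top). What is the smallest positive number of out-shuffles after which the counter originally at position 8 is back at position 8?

58

Follow position 8 under repeated out-shuffles:
8 → 16 → 32 → 5 → 10 → 20 → 40 → 21 → ... → 8 (length 58)
It first returns after 58 out-shuffles.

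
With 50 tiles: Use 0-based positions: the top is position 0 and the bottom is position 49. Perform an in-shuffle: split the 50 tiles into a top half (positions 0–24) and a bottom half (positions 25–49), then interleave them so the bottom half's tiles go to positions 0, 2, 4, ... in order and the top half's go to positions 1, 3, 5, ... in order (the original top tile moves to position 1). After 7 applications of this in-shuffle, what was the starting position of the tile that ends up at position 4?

9

Work backwards from position 4, undoing one in-shuffle at a time:
4 ← 27 ← 13 ← 6 ← 28 ← 39 ← 19 ← 9
So the tile now at position 4 started at position 9.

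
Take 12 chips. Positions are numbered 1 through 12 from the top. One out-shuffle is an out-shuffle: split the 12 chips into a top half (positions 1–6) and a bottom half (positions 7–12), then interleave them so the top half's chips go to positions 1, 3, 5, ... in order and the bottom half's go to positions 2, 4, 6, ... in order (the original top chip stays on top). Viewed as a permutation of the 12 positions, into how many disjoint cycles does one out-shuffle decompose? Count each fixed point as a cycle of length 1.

3

Trace each unvisited position around until it returns:
(1) (2 3 5 9 6 11 10 8 4 7) (12)
3 cycles in total.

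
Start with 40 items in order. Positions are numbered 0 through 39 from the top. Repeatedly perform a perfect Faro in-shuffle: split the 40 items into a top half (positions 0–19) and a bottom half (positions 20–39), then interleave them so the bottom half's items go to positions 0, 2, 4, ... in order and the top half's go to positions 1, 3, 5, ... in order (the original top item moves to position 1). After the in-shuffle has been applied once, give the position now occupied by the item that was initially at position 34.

Track the item's position through each in-shuffle:
34 → 28

28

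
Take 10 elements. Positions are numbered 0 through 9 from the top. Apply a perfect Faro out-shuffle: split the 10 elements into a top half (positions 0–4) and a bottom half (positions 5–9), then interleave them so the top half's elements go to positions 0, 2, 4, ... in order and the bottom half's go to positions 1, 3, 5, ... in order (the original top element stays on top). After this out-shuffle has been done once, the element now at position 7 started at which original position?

Work backwards from position 7, undoing one out-shuffle at a time:
7 ← 8
So the element now at position 7 started at position 8.

8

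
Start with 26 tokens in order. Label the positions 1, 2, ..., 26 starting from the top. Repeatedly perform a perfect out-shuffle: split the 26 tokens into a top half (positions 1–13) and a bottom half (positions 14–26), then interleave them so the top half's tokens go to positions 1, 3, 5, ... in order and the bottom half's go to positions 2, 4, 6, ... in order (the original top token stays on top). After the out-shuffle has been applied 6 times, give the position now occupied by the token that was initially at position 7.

Track the token's position through each out-shuffle:
7 → 13 → 25 → 24 → 22 → 18 → 10

10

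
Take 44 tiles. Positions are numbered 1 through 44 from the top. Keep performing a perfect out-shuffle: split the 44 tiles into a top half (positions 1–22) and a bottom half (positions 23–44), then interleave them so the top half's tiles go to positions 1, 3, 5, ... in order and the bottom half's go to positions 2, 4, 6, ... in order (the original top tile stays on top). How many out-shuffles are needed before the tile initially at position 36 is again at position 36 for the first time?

Follow position 36 under repeated out-shuffles:
36 → 28 → 12 → 23 → 2 → 3 → 5 → 9 → 17 → 33 → 22 → 43 → 42 → 40 → 36
It first returns after 14 out-shuffles.

14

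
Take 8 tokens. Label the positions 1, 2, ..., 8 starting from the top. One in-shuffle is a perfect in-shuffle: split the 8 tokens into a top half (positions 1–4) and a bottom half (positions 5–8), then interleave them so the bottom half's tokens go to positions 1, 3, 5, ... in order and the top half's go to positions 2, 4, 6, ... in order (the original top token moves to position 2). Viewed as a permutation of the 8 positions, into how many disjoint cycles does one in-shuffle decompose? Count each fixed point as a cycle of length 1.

2

Trace each unvisited position around until it returns:
(1 2 4 8 7 5) (3 6)
2 cycles in total.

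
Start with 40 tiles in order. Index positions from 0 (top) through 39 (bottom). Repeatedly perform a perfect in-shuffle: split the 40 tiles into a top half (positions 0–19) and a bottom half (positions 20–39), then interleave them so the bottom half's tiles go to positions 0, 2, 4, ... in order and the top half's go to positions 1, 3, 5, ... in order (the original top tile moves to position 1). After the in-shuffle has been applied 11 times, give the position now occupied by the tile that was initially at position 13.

Track the tile's position through each in-shuffle:
13 → 27 → 14 → 29 → 18 → 37 → 34 → 28 → 16 → 33 → 26 → 12

12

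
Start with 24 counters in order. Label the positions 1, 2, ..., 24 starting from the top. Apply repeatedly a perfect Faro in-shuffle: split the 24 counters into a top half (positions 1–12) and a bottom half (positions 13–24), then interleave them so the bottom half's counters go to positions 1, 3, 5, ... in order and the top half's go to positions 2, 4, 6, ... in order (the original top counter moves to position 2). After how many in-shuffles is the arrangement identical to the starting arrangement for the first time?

20

The in-shuffle permutes the 24 positions with cycle lengths [4, 20].
Every counter is home exactly when every cycle has completed a whole number of laps, i.e. after lcm(4, 20) = 20 in-shuffles.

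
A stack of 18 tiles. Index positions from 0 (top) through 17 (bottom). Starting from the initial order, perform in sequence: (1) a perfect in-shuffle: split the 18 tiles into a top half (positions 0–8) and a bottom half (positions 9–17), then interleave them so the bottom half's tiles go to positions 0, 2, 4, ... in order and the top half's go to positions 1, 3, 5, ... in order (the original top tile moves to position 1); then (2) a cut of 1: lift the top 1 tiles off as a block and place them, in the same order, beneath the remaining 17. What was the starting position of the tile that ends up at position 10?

5

Undo the operations in reverse order, starting from position 10:
  undo op 2 (cut 1): 10 ← 11
  undo op 1 (in-shuffle, from top half): 11 ← 5
So the tile at position 10 came from original position 5.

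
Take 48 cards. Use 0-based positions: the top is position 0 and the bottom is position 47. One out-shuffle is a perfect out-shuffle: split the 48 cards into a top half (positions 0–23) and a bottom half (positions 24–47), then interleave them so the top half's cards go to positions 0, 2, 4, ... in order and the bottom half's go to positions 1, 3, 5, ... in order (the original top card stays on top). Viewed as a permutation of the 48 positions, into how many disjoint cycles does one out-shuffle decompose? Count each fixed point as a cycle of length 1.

Trace each unvisited position around until it returns:
(0) (1 2 4 8 16 32 ... len 23) (5 10 20 40 33 19 ... len 23) (47)
4 cycles in total.

4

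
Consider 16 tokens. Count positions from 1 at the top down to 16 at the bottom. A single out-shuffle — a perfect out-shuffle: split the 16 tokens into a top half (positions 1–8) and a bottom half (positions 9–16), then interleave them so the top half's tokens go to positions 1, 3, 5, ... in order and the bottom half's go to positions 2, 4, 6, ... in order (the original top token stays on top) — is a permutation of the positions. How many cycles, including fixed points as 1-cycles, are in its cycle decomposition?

6

Trace each unvisited position around until it returns:
(1) (2 3 5 9) (4 7 13 10) (6 11) (8 15 14 12) (16)
6 cycles in total.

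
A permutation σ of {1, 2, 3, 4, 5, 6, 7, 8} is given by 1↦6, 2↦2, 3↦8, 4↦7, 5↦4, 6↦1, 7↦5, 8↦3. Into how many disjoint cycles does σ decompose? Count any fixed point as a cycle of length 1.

4

Cycle decomposition: (1 6) (2) (3 8) (4 7 5).
4 cycles.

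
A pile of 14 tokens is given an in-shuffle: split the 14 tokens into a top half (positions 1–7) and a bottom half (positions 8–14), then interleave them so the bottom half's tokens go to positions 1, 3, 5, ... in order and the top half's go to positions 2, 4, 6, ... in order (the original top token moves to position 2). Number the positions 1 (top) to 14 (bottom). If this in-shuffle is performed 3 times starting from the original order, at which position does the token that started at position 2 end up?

1

Track the token's position through each in-shuffle:
2 → 4 → 8 → 1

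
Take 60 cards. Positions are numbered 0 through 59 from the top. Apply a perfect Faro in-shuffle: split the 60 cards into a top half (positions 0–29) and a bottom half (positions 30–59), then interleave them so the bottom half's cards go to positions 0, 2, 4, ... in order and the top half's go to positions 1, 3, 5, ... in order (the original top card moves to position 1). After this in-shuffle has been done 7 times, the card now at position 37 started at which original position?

Work backwards from position 37, undoing one in-shuffle at a time:
37 ← 18 ← 39 ← 19 ← 9 ← 4 ← 32 ← 46
So the card now at position 37 started at position 46.

46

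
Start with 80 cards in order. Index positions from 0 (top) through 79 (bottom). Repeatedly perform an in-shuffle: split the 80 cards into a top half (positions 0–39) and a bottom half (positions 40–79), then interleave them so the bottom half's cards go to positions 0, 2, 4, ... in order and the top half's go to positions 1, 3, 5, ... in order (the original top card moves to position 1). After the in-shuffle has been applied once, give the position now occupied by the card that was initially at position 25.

Track the card's position through each in-shuffle:
25 → 51

51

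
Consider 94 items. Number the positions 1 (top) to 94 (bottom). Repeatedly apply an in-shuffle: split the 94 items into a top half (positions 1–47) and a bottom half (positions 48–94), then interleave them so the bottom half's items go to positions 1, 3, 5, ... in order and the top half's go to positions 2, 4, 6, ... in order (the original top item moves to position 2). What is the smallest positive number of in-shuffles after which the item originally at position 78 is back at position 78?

36

Follow position 78 under repeated in-shuffles:
78 → 61 → 27 → 54 → 13 → 26 → 52 → 9 → ... → 78 (length 36)
It first returns after 36 in-shuffles.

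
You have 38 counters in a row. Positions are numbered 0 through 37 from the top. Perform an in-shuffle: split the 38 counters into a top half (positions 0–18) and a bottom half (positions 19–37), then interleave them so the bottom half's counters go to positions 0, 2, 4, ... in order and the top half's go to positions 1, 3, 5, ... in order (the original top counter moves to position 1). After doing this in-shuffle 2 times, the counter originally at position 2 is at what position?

11

Track the counter's position through each in-shuffle:
2 → 5 → 11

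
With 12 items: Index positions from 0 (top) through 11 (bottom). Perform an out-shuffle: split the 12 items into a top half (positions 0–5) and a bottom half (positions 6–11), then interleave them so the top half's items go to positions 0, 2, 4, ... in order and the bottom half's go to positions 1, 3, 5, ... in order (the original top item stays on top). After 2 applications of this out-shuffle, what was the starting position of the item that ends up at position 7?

10

Work backwards from position 7, undoing one out-shuffle at a time:
7 ← 9 ← 10
So the item now at position 7 started at position 10.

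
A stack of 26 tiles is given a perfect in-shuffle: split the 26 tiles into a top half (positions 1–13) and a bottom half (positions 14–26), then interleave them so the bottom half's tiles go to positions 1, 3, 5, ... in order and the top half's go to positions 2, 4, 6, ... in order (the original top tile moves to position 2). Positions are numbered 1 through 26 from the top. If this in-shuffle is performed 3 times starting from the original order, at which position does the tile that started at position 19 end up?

17

Track the tile's position through each in-shuffle:
19 → 11 → 22 → 17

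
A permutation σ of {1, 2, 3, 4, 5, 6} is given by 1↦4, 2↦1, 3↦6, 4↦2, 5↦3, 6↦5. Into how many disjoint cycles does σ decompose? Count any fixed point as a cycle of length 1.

2

Cycle decomposition: (1 4 2) (3 6 5).
2 cycles.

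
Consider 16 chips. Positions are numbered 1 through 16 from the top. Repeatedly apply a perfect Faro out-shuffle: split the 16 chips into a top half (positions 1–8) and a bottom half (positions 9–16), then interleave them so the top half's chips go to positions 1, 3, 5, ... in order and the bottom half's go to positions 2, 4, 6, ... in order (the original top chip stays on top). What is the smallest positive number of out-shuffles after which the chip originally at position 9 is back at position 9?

Follow position 9 under repeated out-shuffles:
9 → 2 → 3 → 5 → 9
It first returns after 4 out-shuffles.

4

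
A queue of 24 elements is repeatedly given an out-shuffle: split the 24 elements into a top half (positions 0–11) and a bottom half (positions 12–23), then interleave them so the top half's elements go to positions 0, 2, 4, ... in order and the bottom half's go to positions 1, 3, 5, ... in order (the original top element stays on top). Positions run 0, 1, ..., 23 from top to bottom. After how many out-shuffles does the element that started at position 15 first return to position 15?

Follow position 15 under repeated out-shuffles:
15 → 7 → 14 → 5 → 10 → 20 → 17 → 11 → 22 → 21 → 19 → 15
It first returns after 11 out-shuffles.

11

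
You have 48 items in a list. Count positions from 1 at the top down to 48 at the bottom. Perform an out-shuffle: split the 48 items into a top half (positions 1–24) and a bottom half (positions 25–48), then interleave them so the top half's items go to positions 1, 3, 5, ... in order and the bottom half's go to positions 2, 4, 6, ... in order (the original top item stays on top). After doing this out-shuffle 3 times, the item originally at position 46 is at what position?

Track the item's position through each out-shuffle:
46 → 44 → 40 → 32

32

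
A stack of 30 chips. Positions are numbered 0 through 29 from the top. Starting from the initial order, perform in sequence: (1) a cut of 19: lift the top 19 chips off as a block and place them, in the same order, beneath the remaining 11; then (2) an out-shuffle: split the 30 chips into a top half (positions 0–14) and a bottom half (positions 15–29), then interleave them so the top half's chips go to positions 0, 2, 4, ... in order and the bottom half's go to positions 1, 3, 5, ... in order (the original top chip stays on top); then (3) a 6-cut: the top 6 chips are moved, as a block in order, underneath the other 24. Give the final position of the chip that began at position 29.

Track the chip from position 29 forward through each operation:
  after op 1 (cut 19): 29 → 10
  after op 2 (out-shuffle): 10 → 20
  after op 3 (cut 6): 20 → 14

14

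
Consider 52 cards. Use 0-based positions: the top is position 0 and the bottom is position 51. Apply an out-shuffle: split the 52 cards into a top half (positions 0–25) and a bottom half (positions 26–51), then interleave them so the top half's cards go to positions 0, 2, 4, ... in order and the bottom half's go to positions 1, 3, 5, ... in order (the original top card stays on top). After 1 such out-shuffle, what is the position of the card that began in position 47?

43

Track the card's position through each out-shuffle:
47 → 43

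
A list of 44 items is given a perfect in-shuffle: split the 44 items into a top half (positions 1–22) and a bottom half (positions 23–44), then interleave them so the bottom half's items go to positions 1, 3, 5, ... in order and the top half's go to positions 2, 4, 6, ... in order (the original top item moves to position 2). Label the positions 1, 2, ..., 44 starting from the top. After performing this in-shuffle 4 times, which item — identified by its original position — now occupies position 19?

Work backwards from position 19, undoing one in-shuffle at a time:
19 ← 32 ← 16 ← 8 ← 4
So the item now at position 19 started at position 4.

4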